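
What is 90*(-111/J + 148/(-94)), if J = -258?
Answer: -208125/2021 ≈ -102.98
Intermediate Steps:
90*(-111/J + 148/(-94)) = 90*(-111/(-258) + 148/(-94)) = 90*(-111*(-1/258) + 148*(-1/94)) = 90*(37/86 - 74/47) = 90*(-4625/4042) = -208125/2021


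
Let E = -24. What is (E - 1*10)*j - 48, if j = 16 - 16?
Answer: -48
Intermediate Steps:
j = 0
(E - 1*10)*j - 48 = (-24 - 1*10)*0 - 48 = (-24 - 10)*0 - 48 = -34*0 - 48 = 0 - 48 = -48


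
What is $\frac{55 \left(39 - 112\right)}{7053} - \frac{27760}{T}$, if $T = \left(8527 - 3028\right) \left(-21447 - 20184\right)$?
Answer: $- \frac{306317872585}{538211771019} \approx -0.56914$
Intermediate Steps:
$T = -228928869$ ($T = 5499 \left(-41631\right) = -228928869$)
$\frac{55 \left(39 - 112\right)}{7053} - \frac{27760}{T} = \frac{55 \left(39 - 112\right)}{7053} - \frac{27760}{-228928869} = 55 \left(-73\right) \frac{1}{7053} - - \frac{27760}{228928869} = \left(-4015\right) \frac{1}{7053} + \frac{27760}{228928869} = - \frac{4015}{7053} + \frac{27760}{228928869} = - \frac{306317872585}{538211771019}$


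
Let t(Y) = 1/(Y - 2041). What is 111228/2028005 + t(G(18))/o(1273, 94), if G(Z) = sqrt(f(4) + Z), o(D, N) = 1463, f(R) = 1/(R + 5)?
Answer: 871534117970997/15890660099091470 - 3*sqrt(163)/54849283258 ≈ 0.054846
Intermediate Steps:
f(R) = 1/(5 + R)
G(Z) = sqrt(1/9 + Z) (G(Z) = sqrt(1/(5 + 4) + Z) = sqrt(1/9 + Z))
t(Y) = 1/(-2041 + Y)
111228/2028005 + t(G(18))/o(1273, 94) = 111228/2028005 + 1/(-2041 + sqrt(1 + 9*18)/3*1463) = 111228*(1/2028005) + (1/1463)/(-2041 + sqrt(1 + 162)/3) = 111228/2028005 + (1/1463)/(-2041 + sqrt(163)/3) = 111228/2028005 + 1/(1463*(-2041 + sqrt(163)/3))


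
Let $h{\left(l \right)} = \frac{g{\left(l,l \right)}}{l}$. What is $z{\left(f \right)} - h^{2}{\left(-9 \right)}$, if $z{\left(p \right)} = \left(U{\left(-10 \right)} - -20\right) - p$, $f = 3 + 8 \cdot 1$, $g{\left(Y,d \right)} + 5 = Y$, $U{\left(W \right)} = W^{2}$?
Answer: $\frac{8633}{81} \approx 106.58$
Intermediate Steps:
$g{\left(Y,d \right)} = -5 + Y$
$h{\left(l \right)} = \frac{-5 + l}{l}$
$f = 11$ ($f = 3 + 8 = 11$)
$z{\left(p \right)} = 120 - p$ ($z{\left(p \right)} = \left(\left(-10\right)^{2} - -20\right) - p = \left(100 + 20\right) - p = 120 - p$)
$z{\left(f \right)} - h^{2}{\left(-9 \right)} = \left(120 - 11\right) - \left(\frac{-5 - 9}{-9}\right)^{2} = \left(120 - 11\right) - \left(\left(- \frac{1}{9}\right) \left(-14\right)\right)^{2} = 109 - \left(\frac{14}{9}\right)^{2} = 109 - \frac{196}{81} = \frac{8633}{81}$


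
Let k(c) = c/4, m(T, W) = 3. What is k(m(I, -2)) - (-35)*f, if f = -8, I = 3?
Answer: -1117/4 ≈ -279.25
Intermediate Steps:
k(c) = c/4 (k(c) = c*(1/4) = c/4)
k(m(I, -2)) - (-35)*f = (1/4)*3 - (-35)*(-8) = 3/4 - 35*8 = 3/4 - 280 = -1117/4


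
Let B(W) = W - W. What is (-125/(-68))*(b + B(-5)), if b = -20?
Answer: -625/17 ≈ -36.765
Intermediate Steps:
B(W) = 0
(-125/(-68))*(b + B(-5)) = (-125/(-68))*(-20 + 0) = -125*(-1/68)*(-20) = (125/68)*(-20) = -625/17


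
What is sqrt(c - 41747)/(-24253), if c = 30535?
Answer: -2*I*sqrt(2803)/24253 ≈ -0.0043659*I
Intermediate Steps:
sqrt(c - 41747)/(-24253) = sqrt(30535 - 41747)/(-24253) = sqrt(-11212)*(-1/24253) = (2*I*sqrt(2803))*(-1/24253) = -2*I*sqrt(2803)/24253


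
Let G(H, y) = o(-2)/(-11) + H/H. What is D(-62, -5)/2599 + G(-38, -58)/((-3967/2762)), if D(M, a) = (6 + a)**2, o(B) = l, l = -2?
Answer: -93276057/113412563 ≈ -0.82245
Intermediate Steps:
o(B) = -2
G(H, y) = 13/11 (G(H, y) = -2/(-11) + H/H = -2*(-1/11) + 1 = 2/11 + 1 = 13/11)
D(-62, -5)/2599 + G(-38, -58)/((-3967/2762)) = (6 - 5)**2/2599 + 13/(11*((-3967/2762))) = 1**2*(1/2599) + 13/(11*((-3967*1/2762))) = 1*(1/2599) + 13/(11*(-3967/2762)) = 1/2599 + (13/11)*(-2762/3967) = 1/2599 - 35906/43637 = -93276057/113412563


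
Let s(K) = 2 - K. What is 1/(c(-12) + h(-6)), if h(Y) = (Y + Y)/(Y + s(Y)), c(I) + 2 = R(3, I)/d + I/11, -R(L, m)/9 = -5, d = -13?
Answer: -143/1795 ≈ -0.079666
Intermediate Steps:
R(L, m) = 45 (R(L, m) = -9*(-5) = 45)
c(I) = -71/13 + I/11 (c(I) = -2 + (45/(-13) + I/11) = -2 + (45*(-1/13) + I*(1/11)) = -2 + (-45/13 + I/11) = -71/13 + I/11)
h(Y) = Y (h(Y) = (Y + Y)/(Y + (2 - Y)) = (2*Y)/2 = (2*Y)*(½) = Y)
1/(c(-12) + h(-6)) = 1/((-71/13 + (1/11)*(-12)) - 6) = 1/((-71/13 - 12/11) - 6) = 1/(-937/143 - 6) = 1/(-1795/143) = -143/1795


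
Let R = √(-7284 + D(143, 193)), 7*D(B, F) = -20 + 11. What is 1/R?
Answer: -I*√356979/50997 ≈ -0.011716*I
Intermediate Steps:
D(B, F) = -9/7 (D(B, F) = (-20 + 11)/7 = (⅐)*(-9) = -9/7)
R = I*√356979/7 (R = √(-7284 - 9/7) = √(-50997/7) = I*√356979/7 ≈ 85.354*I)
1/R = 1/(I*√356979/7) = -I*√356979/50997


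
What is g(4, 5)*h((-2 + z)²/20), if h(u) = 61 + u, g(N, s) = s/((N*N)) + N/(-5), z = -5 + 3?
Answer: -12051/400 ≈ -30.128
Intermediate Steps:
z = -2
g(N, s) = -N/5 + s/N² (g(N, s) = s/(N²) + N*(-⅕) = s/N² - N/5 = -N/5 + s/N²)
g(4, 5)*h((-2 + z)²/20) = (-⅕*4 + 5/4²)*(61 + (-2 - 2)²/20) = (-⅘ + 5*(1/16))*(61 + (-4)²*(1/20)) = (-⅘ + 5/16)*(61 + 16*(1/20)) = -39*(61 + ⅘)/80 = -39/80*309/5 = -12051/400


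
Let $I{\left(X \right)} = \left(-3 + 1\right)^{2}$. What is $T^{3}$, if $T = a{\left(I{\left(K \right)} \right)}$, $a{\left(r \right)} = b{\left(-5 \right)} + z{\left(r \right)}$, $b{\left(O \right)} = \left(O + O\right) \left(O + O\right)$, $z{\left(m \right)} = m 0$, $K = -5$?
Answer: $1000000$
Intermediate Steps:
$z{\left(m \right)} = 0$
$b{\left(O \right)} = 4 O^{2}$ ($b{\left(O \right)} = 2 O 2 O = 4 O^{2}$)
$I{\left(X \right)} = 4$ ($I{\left(X \right)} = \left(-2\right)^{2} = 4$)
$a{\left(r \right)} = 100$ ($a{\left(r \right)} = 4 \left(-5\right)^{2} + 0 = 4 \cdot 25 + 0 = 100 + 0 = 100$)
$T = 100$
$T^{3} = 100^{3} = 1000000$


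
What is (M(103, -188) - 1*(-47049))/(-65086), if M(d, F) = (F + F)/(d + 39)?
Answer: -3340291/4621106 ≈ -0.72283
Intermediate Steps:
M(d, F) = 2*F/(39 + d) (M(d, F) = (2*F)/(39 + d) = 2*F/(39 + d))
(M(103, -188) - 1*(-47049))/(-65086) = (2*(-188)/(39 + 103) - 1*(-47049))/(-65086) = (2*(-188)/142 + 47049)*(-1/65086) = (2*(-188)*(1/142) + 47049)*(-1/65086) = (-188/71 + 47049)*(-1/65086) = (3340291/71)*(-1/65086) = -3340291/4621106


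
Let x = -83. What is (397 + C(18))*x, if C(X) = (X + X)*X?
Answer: -86735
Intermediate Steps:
C(X) = 2*X**2 (C(X) = (2*X)*X = 2*X**2)
(397 + C(18))*x = (397 + 2*18**2)*(-83) = (397 + 2*324)*(-83) = (397 + 648)*(-83) = 1045*(-83) = -86735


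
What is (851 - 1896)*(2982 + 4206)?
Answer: -7511460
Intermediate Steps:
(851 - 1896)*(2982 + 4206) = -1045*7188 = -7511460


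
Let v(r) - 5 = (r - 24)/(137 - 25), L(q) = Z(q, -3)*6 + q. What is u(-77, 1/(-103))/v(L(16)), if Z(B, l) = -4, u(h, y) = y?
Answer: -7/3399 ≈ -0.0020594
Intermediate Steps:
L(q) = -24 + q (L(q) = -4*6 + q = -24 + q)
v(r) = 67/14 + r/112 (v(r) = 5 + (r - 24)/(137 - 25) = 5 + (-24 + r)/112 = 5 + (-24 + r)*(1/112) = 5 + (-3/14 + r/112) = 67/14 + r/112)
u(-77, 1/(-103))/v(L(16)) = 1/((-103)*(67/14 + (-24 + 16)/112)) = -1/(103*(67/14 + (1/112)*(-8))) = -1/(103*(67/14 - 1/14)) = -1/(103*33/7) = -1/103*7/33 = -7/3399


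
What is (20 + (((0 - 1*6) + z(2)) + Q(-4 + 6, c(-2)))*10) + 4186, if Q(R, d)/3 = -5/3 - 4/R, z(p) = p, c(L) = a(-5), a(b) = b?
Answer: 4056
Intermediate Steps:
c(L) = -5
Q(R, d) = -5 - 12/R (Q(R, d) = 3*(-5/3 - 4/R) = -5 - 12/R)
(20 + (((0 - 1*6) + z(2)) + Q(-4 + 6, c(-2)))*10) + 4186 = (20 + (((0 - 1*6) + 2) + (-5 - 12/(-4 + 6)))*10) + 4186 = (20 + (((0 - 6) + 2) + (-5 - 12/2))*10) + 4186 = (20 + ((-6 + 2) + (-5 - 12*1/2))*10) + 4186 = (20 + (-4 + (-5 - 6))*10) + 4186 = (20 + (-4 - 11)*10) + 4186 = (20 - 15*10) + 4186 = (20 - 150) + 4186 = -130 + 4186 = 4056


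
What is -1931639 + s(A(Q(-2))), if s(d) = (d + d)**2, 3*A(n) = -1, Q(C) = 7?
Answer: -17384747/9 ≈ -1.9316e+6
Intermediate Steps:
A(n) = -1/3 (A(n) = (1/3)*(-1) = -1/3)
s(d) = 4*d**2 (s(d) = (2*d)**2 = 4*d**2)
-1931639 + s(A(Q(-2))) = -1931639 + 4*(-1/3)**2 = -1931639 + 4*(1/9) = -1931639 + 4/9 = -17384747/9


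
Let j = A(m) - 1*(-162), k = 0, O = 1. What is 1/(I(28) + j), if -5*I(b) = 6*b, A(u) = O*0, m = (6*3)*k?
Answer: 5/642 ≈ 0.0077882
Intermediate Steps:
m = 0 (m = (6*3)*0 = 18*0 = 0)
A(u) = 0 (A(u) = 1*0 = 0)
I(b) = -6*b/5
j = 162 (j = 0 - 1*(-162) = 0 + 162 = 162)
1/(I(28) + j) = 1/(-6/5*28 + 162) = 1/(-168/5 + 162) = 1/(642/5) = 5/642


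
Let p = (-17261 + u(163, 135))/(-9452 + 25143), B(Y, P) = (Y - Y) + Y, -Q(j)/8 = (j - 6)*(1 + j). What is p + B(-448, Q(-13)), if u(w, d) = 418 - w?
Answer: -7046574/15691 ≈ -449.08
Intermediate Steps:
Q(j) = -8*(1 + j)*(-6 + j) (Q(j) = -8*(j - 6)*(1 + j) = -8*(-6 + j)*(1 + j) = -8*(1 + j)*(-6 + j))
B(Y, P) = Y (B(Y, P) = 0 + Y = Y)
p = -17006/15691 (p = (-17261 + (418 - 1*163))/(-9452 + 25143) = (-17261 + (418 - 163))/15691 = (-17261 + 255)*(1/15691) = -17006*1/15691 = -17006/15691 ≈ -1.0838)
p + B(-448, Q(-13)) = -17006/15691 - 448 = -7046574/15691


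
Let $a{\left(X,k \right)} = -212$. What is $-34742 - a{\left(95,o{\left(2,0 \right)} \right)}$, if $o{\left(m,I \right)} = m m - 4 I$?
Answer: $-34530$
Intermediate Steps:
$o{\left(m,I \right)} = m^{2} - 4 I$
$-34742 - a{\left(95,o{\left(2,0 \right)} \right)} = -34742 - -212 = -34742 + 212 = -34530$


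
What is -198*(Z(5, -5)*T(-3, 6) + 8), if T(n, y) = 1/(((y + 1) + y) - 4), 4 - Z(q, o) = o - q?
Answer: -1892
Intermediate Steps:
Z(q, o) = 4 + q - o (Z(q, o) = 4 - (o - q) = 4 + (q - o) = 4 + q - o)
T(n, y) = 1/(-3 + 2*y) (T(n, y) = 1/(((1 + y) + y) - 4) = 1/((1 + 2*y) - 4) = 1/(-3 + 2*y))
-198*(Z(5, -5)*T(-3, 6) + 8) = -198*((4 + 5 - 1*(-5))/(-3 + 2*6) + 8) = -198*((4 + 5 + 5)/(-3 + 12) + 8) = -198*(14/9 + 8) = -198*86/9 = -1892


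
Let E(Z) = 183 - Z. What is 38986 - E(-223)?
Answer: 38580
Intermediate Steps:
38986 - E(-223) = 38986 - (183 - 1*(-223)) = 38986 - (183 + 223) = 38986 - 1*406 = 38986 - 406 = 38580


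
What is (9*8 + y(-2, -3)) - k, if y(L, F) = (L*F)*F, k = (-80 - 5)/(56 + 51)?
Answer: 5863/107 ≈ 54.794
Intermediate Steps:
k = -85/107 ≈ -0.79439
y(L, F) = L*F² (y(L, F) = (F*L)*F = L*F²)
(9*8 + y(-2, -3)) - k = (9*8 - 2*(-3)²) - 1*(-85/107) = (72 - 2*9) + 85/107 = (72 - 18) + 85/107 = 54 + 85/107 = 5863/107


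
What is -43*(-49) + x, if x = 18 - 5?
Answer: 2120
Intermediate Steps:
x = 13
-43*(-49) + x = -43*(-49) + 13 = 2107 + 13 = 2120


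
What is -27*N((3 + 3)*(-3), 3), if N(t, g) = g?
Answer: -81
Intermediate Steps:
-27*N((3 + 3)*(-3), 3) = -27*3 = -81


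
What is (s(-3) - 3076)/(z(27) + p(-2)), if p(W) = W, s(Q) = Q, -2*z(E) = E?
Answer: 6158/31 ≈ 198.65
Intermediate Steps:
z(E) = -E/2
(s(-3) - 3076)/(z(27) + p(-2)) = (-3 - 3076)/(-½*27 - 2) = -3079/(-27/2 - 2) = -3079/(-31/2) = -3079*(-2/31) = 6158/31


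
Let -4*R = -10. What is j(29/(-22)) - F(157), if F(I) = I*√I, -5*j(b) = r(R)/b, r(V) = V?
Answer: 11/29 - 157*√157 ≈ -1966.8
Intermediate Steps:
R = 5/2 (R = -¼*(-10) = 5/2 ≈ 2.5000)
j(b) = -1/(2*b)
F(I) = I^(3/2)
j(29/(-22)) - F(157) = -1/(2*(29/(-22))) - 157^(3/2) = -1/(2*(29*(-1/22))) - 157*√157 = -1/(2*(-29/22)) - 157*√157 = -½*(-22/29) - 157*√157 = 11/29 - 157*√157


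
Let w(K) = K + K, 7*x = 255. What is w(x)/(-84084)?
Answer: -85/98098 ≈ -0.00086648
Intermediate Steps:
x = 255/7 (x = (⅐)*255 = 255/7 ≈ 36.429)
w(K) = 2*K
w(x)/(-84084) = (2*(255/7))/(-84084) = (510/7)*(-1/84084) = -85/98098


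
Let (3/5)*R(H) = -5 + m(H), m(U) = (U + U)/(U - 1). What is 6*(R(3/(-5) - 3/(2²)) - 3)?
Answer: -2656/47 ≈ -56.511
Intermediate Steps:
m(U) = 2*U/(-1 + U) (m(U) = (2*U)/(-1 + U) = 2*U/(-1 + U))
R(H) = -25/3 + 10*H/(3*(-1 + H)) (R(H) = 5*(-5 + 2*H/(-1 + H))/3 = -25/3 + 10*H/(3*(-1 + H)))
6*(R(3/(-5) - 3/(2²)) - 3) = 6*(5*(5 - 3*(3/(-5) - 3/(2²)))/(3*(-1 + (3/(-5) - 3/(2²)))) - 3) = 6*(5*(5 - 3*(3*(-⅕) - 3/4))/(3*(-1 + (3*(-⅕) - 3/4))) - 3) = 6*(5*(5 - 3*(-⅗ - 3*¼))/(3*(-1 + (-⅗ - 3*¼))) - 3) = 6*(5*(5 - 3*(-⅗ - ¾))/(3*(-1 + (-⅗ - ¾))) - 3) = 6*(5*(5 - 3*(-27/20))/(3*(-1 - 27/20)) - 3) = 6*(5*(5 + 81/20)/(3*(-47/20)) - 3) = 6*((5/3)*(-20/47)*(181/20) - 3) = 6*(-905/141 - 3) = 6*(-1328/141) = -2656/47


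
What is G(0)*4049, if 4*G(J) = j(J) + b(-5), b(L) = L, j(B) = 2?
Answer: -12147/4 ≈ -3036.8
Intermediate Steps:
G(J) = -¾ (G(J) = (2 - 5)/4 = (¼)*(-3) = -¾)
G(0)*4049 = -¾*4049 = -12147/4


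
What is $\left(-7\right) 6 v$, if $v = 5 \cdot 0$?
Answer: $0$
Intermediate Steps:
$v = 0$
$\left(-7\right) 6 v = \left(-7\right) 6 \cdot 0 = \left(-42\right) 0 = 0$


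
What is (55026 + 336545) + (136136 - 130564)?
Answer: 397143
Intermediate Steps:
(55026 + 336545) + (136136 - 130564) = 391571 + 5572 = 397143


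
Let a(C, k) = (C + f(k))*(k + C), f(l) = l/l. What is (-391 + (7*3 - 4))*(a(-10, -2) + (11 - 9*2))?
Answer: -37774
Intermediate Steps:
f(l) = 1
a(C, k) = (1 + C)*(C + k) (a(C, k) = (C + 1)*(k + C) = (1 + C)*(C + k))
(-391 + (7*3 - 4))*(a(-10, -2) + (11 - 9*2)) = (-391 + (7*3 - 4))*((-10 - 2 + (-10)² - 10*(-2)) + (11 - 9*2)) = (-391 + (21 - 4))*((-10 - 2 + 100 + 20) + (11 - 18)) = (-391 + 17)*(108 - 7) = -374*101 = -37774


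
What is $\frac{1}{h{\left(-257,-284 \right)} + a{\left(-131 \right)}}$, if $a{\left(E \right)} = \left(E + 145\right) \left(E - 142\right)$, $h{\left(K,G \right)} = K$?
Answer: $- \frac{1}{4079} \approx -0.00024516$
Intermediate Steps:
$a{\left(E \right)} = \left(-142 + E\right) \left(145 + E\right)$ ($a{\left(E \right)} = \left(145 + E\right) \left(-142 + E\right) = \left(-142 + E\right) \left(145 + E\right)$)
$\frac{1}{h{\left(-257,-284 \right)} + a{\left(-131 \right)}} = \frac{1}{-257 + \left(-20590 + \left(-131\right)^{2} + 3 \left(-131\right)\right)} = \frac{1}{-257 - 3822} = \frac{1}{-4079} = - \frac{1}{4079}$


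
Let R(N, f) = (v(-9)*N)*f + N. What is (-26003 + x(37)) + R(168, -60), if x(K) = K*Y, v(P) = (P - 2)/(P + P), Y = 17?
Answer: -31366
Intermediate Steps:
v(P) = (-2 + P)/(2*P) (v(P) = (-2 + P)/((2*P)) = (-2 + P)*(1/(2*P)) = (-2 + P)/(2*P))
x(K) = 17*K (x(K) = K*17 = 17*K)
R(N, f) = N + 11*N*f/18 (R(N, f) = (((1/2)*(-2 - 9)/(-9))*N)*f + N = (((1/2)*(-1/9)*(-11))*N)*f + N = (11*N/18)*f + N = 11*N*f/18 + N = N + 11*N*f/18)
(-26003 + x(37)) + R(168, -60) = (-26003 + 17*37) + (1/18)*168*(18 + 11*(-60)) = (-26003 + 629) + (1/18)*168*(18 - 660) = -25374 + (1/18)*168*(-642) = -25374 - 5992 = -31366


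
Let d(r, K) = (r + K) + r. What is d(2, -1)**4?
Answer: 81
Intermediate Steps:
d(r, K) = K + 2*r (d(r, K) = (K + r) + r = K + 2*r)
d(2, -1)**4 = (-1 + 2*2)**4 = (-1 + 4)**4 = 3**4 = 81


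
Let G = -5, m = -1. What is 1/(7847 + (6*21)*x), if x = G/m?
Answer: 1/8477 ≈ 0.00011797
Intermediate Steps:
x = 5 (x = -5/(-1) = -5*(-1) = 5)
1/(7847 + (6*21)*x) = 1/(7847 + (6*21)*5) = 1/(7847 + 126*5) = 1/(7847 + 630) = 1/8477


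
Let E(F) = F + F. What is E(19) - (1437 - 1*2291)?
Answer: 892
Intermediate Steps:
E(F) = 2*F
E(19) - (1437 - 1*2291) = 2*19 - (1437 - 1*2291) = 38 - (1437 - 2291) = 38 - 1*(-854) = 38 + 854 = 892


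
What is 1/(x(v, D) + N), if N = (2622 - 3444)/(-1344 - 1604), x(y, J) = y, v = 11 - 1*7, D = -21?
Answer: 1474/6307 ≈ 0.23371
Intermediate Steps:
v = 4 (v = 11 - 7 = 4)
N = 411/1474 (N = -822/(-2948) = -822*(-1/2948) = 411/1474 ≈ 0.27883)
1/(x(v, D) + N) = 1/(4 + 411/1474) = 1/(6307/1474) = 1474/6307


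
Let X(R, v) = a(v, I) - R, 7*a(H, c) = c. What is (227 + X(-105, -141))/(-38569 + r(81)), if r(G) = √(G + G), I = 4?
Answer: -89788632/10412973193 - 20952*√2/10412973193 ≈ -0.0086256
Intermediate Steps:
a(H, c) = c/7
X(R, v) = 4/7 - R (X(R, v) = (⅐)*4 - R = 4/7 - R)
r(G) = √2*√G (r(G) = √(2*G) = √2*√G)
(227 + X(-105, -141))/(-38569 + r(81)) = (227 + (4/7 - 1*(-105)))/(-38569 + √2*√81) = (227 + (4/7 + 105))/(-38569 + √2*9) = (227 + 739/7)/(-38569 + 9*√2) = 2328/(7*(-38569 + 9*√2))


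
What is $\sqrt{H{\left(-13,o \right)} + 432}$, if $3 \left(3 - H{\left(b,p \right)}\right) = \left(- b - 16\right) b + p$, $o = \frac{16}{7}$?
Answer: $\frac{\sqrt{185766}}{21} \approx 20.524$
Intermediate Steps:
$o = \frac{16}{7}$ ($o = 16 \cdot \frac{1}{7} = \frac{16}{7} \approx 2.2857$)
$H{\left(b,p \right)} = 3 - \frac{p}{3} - \frac{b \left(-16 - b\right)}{3}$ ($H{\left(b,p \right)} = 3 - \frac{\left(- b - 16\right) b + p}{3} = 3 - \frac{\left(-16 - b\right) b + p}{3} = 3 - \frac{b \left(-16 - b\right) + p}{3} = 3 - \frac{p + b \left(-16 - b\right)}{3} = 3 - \left(\frac{p}{3} + \frac{b \left(-16 - b\right)}{3}\right) = 3 - \frac{p}{3} - \frac{b \left(-16 - b\right)}{3}$)
$\sqrt{H{\left(-13,o \right)} + 432} = \sqrt{\left(3 - \frac{16}{21} + \frac{\left(-13\right)^{2}}{3} + \frac{16}{3} \left(-13\right)\right) + 432} = \sqrt{\left(3 - \frac{16}{21} + \frac{1}{3} \cdot 169 - \frac{208}{3}\right) + 432} = \sqrt{\left(3 - \frac{16}{21} + \frac{169}{3} - \frac{208}{3}\right) + 432} = \sqrt{- \frac{226}{21} + 432} = \sqrt{\frac{8846}{21}} = \frac{\sqrt{185766}}{21}$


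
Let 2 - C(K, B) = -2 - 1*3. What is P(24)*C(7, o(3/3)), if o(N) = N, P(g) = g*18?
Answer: 3024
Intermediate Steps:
P(g) = 18*g
C(K, B) = 7 (C(K, B) = 2 - (-2 - 1*3) = 2 - (-2 - 3) = 2 - 1*(-5) = 2 + 5 = 7)
P(24)*C(7, o(3/3)) = (18*24)*7 = 432*7 = 3024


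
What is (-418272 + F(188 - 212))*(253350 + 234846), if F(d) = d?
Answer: -204210434016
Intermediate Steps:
(-418272 + F(188 - 212))*(253350 + 234846) = (-418272 + (188 - 212))*(253350 + 234846) = (-418272 - 24)*488196 = -418296*488196 = -204210434016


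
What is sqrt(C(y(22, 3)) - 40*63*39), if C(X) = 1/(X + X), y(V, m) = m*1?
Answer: I*sqrt(3538074)/6 ≈ 313.5*I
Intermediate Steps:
y(V, m) = m
C(X) = 1/(2*X)
sqrt(C(y(22, 3)) - 40*63*39) = sqrt((1/2)/3 - 40*63*39) = sqrt((1/2)*(1/3) - 2520*39) = sqrt(1/6 - 98280) = sqrt(-589679/6) = I*sqrt(3538074)/6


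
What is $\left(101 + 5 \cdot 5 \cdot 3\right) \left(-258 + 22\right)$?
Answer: $-41536$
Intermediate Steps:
$\left(101 + 5 \cdot 5 \cdot 3\right) \left(-258 + 22\right) = \left(101 + 25 \cdot 3\right) \left(-236\right) = \left(101 + 75\right) \left(-236\right) = 176 \left(-236\right) = -41536$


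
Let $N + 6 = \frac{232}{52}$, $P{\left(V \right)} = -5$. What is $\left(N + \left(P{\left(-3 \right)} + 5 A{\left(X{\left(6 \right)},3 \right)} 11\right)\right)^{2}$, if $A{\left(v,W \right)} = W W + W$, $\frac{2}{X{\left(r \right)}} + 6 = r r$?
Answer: $\frac{72165025}{169} \approx 4.2701 \cdot 10^{5}$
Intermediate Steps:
$X{\left(r \right)} = \frac{2}{-6 + r^{2}}$ ($X{\left(r \right)} = \frac{2}{-6 + r r} = \frac{2}{-6 + r^{2}}$)
$A{\left(v,W \right)} = W + W^{2}$ ($A{\left(v,W \right)} = W^{2} + W = W + W^{2}$)
$N = - \frac{20}{13}$ ($N = -6 + \frac{232}{52} = -6 + 232 \cdot \frac{1}{52} = -6 + \frac{58}{13} = - \frac{20}{13} \approx -1.5385$)
$\left(N + \left(P{\left(-3 \right)} + 5 A{\left(X{\left(6 \right)},3 \right)} 11\right)\right)^{2} = \left(- \frac{20}{13} - \left(5 - 5 \cdot 3 \left(1 + 3\right) 11\right)\right)^{2} = \left(- \frac{20}{13} - \left(5 - 5 \cdot 3 \cdot 4 \cdot 11\right)\right)^{2} = \left(- \frac{20}{13} - \left(5 - 5 \cdot 12 \cdot 11\right)\right)^{2} = \left(- \frac{20}{13} + \left(-5 + 60 \cdot 11\right)\right)^{2} = \left(- \frac{20}{13} + \left(-5 + 660\right)\right)^{2} = \left(- \frac{20}{13} + 655\right)^{2} = \left(\frac{8495}{13}\right)^{2} = \frac{72165025}{169}$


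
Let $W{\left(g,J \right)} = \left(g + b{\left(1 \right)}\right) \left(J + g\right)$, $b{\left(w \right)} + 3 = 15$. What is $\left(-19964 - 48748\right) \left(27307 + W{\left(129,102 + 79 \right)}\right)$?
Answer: $-4879720104$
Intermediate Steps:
$b{\left(w \right)} = 12$ ($b{\left(w \right)} = -3 + 15 = 12$)
$W{\left(g,J \right)} = \left(12 + g\right) \left(J + g\right)$ ($W{\left(g,J \right)} = \left(g + 12\right) \left(J + g\right) = \left(12 + g\right) \left(J + g\right)$)
$\left(-19964 - 48748\right) \left(27307 + W{\left(129,102 + 79 \right)}\right) = \left(-19964 - 48748\right) \left(27307 + \left(129^{2} + 12 \left(102 + 79\right) + 12 \cdot 129 + \left(102 + 79\right) 129\right)\right) = - 68712 \left(27307 + \left(16641 + 12 \cdot 181 + 1548 + 181 \cdot 129\right)\right) = - 68712 \left(27307 + \left(16641 + 2172 + 1548 + 23349\right)\right) = - 68712 \left(27307 + 43710\right) = \left(-68712\right) 71017 = -4879720104$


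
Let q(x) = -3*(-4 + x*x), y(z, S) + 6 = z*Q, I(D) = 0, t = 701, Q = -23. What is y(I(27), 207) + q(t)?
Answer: -1474197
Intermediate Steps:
y(z, S) = -6 - 23*z (y(z, S) = -6 + z*(-23) = -6 - 23*z)
q(x) = 12 - 3*x**2 (q(x) = -3*(-4 + x**2) = 12 - 3*x**2)
y(I(27), 207) + q(t) = (-6 - 23*0) + (12 - 3*701**2) = (-6 + 0) + (12 - 3*491401) = -6 + (12 - 1474203) = -6 - 1474191 = -1474197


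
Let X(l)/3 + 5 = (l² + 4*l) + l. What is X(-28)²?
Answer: 3674889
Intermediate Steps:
X(l) = -15 + 3*l² + 15*l (X(l) = -15 + 3*((l² + 4*l) + l) = -15 + 3*(l² + 5*l) = -15 + (3*l² + 15*l) = -15 + 3*l² + 15*l)
X(-28)² = (-15 + 3*(-28)² + 15*(-28))² = (-15 + 3*784 - 420)² = (-15 + 2352 - 420)² = 1917² = 3674889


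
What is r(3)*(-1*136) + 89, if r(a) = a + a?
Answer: -727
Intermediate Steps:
r(a) = 2*a
r(3)*(-1*136) + 89 = (2*3)*(-1*136) + 89 = 6*(-136) + 89 = -816 + 89 = -727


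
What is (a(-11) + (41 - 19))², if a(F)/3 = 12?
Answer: 3364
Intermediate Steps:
a(F) = 36 (a(F) = 3*12 = 36)
(a(-11) + (41 - 19))² = (36 + (41 - 19))² = (36 + 22)² = 58² = 3364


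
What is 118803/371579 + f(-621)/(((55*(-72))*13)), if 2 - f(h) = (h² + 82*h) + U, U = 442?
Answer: 913664507/133768440 ≈ 6.8302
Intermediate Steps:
f(h) = -440 - h² - 82*h (f(h) = 2 - ((h² + 82*h) + 442) = 2 - (442 + h² + 82*h) = 2 + (-442 - h² - 82*h) = -440 - h² - 82*h)
118803/371579 + f(-621)/(((55*(-72))*13)) = 118803/371579 + (-440 - 1*(-621)² - 82*(-621))/(((55*(-72))*13)) = 118803*(1/371579) + (-440 - 1*385641 + 50922)/((-3960*13)) = 118803/371579 + (-440 - 385641 + 50922)/(-51480) = 118803/371579 - 335159*(-1/51480) = 118803/371579 + 30469/4680 = 913664507/133768440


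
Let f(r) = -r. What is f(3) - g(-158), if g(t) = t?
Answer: 155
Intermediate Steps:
f(3) - g(-158) = -1*3 - 1*(-158) = -3 + 158 = 155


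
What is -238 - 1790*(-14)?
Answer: 24822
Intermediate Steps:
-238 - 1790*(-14) = -238 - 179*(-140) = -238 + 25060 = 24822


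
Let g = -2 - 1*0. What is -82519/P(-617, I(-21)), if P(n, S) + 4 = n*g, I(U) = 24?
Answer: -82519/1230 ≈ -67.089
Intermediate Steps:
g = -2 (g = -2 + 0 = -2)
P(n, S) = -4 - 2*n (P(n, S) = -4 + n*(-2) = -4 - 2*n)
-82519/P(-617, I(-21)) = -82519/(-4 - 2*(-617)) = -82519/(-4 + 1234) = -82519/1230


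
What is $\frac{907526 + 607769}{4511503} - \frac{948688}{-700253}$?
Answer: $\frac{5341098627699}{3159193510259} \approx 1.6907$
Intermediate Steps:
$\frac{907526 + 607769}{4511503} - \frac{948688}{-700253} = 1515295 \cdot \frac{1}{4511503} - - \frac{948688}{700253} = \frac{1515295}{4511503} + \frac{948688}{700253} = \frac{5341098627699}{3159193510259}$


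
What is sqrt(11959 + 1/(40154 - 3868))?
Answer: 5*sqrt(629844078506)/36286 ≈ 109.36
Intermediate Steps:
sqrt(11959 + 1/(40154 - 3868)) = sqrt(11959 + 1/36286) = sqrt(433944275/36286) = 5*sqrt(629844078506)/36286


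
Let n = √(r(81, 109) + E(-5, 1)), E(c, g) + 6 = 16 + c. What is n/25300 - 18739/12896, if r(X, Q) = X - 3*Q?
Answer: -18739/12896 + I*√241/25300 ≈ -1.4531 + 0.0006136*I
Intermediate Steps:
E(c, g) = 10 + c (E(c, g) = -6 + (16 + c) = 10 + c)
n = I*√241 (n = √((81 - 3*109) + (10 - 5)) = √((81 - 327) + 5) = √(-246 + 5) = √(-241) = I*√241 ≈ 15.524*I)
n/25300 - 18739/12896 = (I*√241)/25300 - 18739/12896 = (I*√241)*(1/25300) - 18739*1/12896 = I*√241/25300 - 18739/12896 = -18739/12896 + I*√241/25300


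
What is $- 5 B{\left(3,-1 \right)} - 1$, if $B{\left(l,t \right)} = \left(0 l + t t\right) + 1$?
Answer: $-11$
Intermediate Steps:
$B{\left(l,t \right)} = 1 + t^{2}$ ($B{\left(l,t \right)} = \left(0 + t^{2}\right) + 1 = t^{2} + 1 = 1 + t^{2}$)
$- 5 B{\left(3,-1 \right)} - 1 = - 5 \left(1 + \left(-1\right)^{2}\right) - 1 = - 5 \left(1 + 1\right) - 1 = \left(-5\right) 2 - 1 = -10 - 1 = -11$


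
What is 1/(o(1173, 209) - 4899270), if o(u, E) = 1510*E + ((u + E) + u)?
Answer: -1/4581125 ≈ -2.1829e-7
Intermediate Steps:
o(u, E) = 2*u + 1511*E (o(u, E) = 1510*E + ((E + u) + u) = 1510*E + (E + 2*u) = 2*u + 1511*E)
1/(o(1173, 209) - 4899270) = 1/((2*1173 + 1511*209) - 4899270) = 1/((2346 + 315799) - 4899270) = 1/(318145 - 4899270) = 1/(-4581125) = -1/4581125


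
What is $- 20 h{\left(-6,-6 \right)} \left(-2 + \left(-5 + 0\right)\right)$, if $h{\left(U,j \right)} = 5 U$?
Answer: $-4200$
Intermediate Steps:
$- 20 h{\left(-6,-6 \right)} \left(-2 + \left(-5 + 0\right)\right) = - 20 \cdot 5 \left(-6\right) \left(-2 + \left(-5 + 0\right)\right) = \left(-20\right) \left(-30\right) \left(-2 - 5\right) = 600 \left(-7\right) = -4200$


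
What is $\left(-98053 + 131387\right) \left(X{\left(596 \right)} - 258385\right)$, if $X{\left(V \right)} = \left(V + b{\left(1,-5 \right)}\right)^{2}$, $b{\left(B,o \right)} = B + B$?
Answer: $3307366146$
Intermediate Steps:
$b{\left(B,o \right)} = 2 B$
$X{\left(V \right)} = \left(2 + V\right)^{2}$ ($X{\left(V \right)} = \left(V + 2 \cdot 1\right)^{2} = \left(V + 2\right)^{2} = \left(2 + V\right)^{2}$)
$\left(-98053 + 131387\right) \left(X{\left(596 \right)} - 258385\right) = \left(-98053 + 131387\right) \left(\left(2 + 596\right)^{2} - 258385\right) = 33334 \left(598^{2} - 258385\right) = 33334 \left(357604 - 258385\right) = 33334 \cdot 99219 = 3307366146$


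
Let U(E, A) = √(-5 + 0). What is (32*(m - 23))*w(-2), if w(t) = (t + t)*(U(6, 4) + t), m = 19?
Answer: -1024 + 512*I*√5 ≈ -1024.0 + 1144.9*I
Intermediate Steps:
U(E, A) = I*√5 (U(E, A) = √(-5) = I*√5)
w(t) = 2*t*(t + I*√5) (w(t) = (t + t)*(I*√5 + t) = (2*t)*(t + I*√5) = 2*t*(t + I*√5))
(32*(m - 23))*w(-2) = (32*(19 - 23))*(2*(-2)*(-2 + I*√5)) = (32*(-4))*(8 - 4*I*√5) = -128*(8 - 4*I*√5) = -1024 + 512*I*√5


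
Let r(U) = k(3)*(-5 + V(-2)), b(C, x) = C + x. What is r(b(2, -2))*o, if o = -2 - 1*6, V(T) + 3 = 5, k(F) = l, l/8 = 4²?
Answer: 3072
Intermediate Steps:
l = 128 (l = 8*4² = 8*16 = 128)
k(F) = 128
V(T) = 2 (V(T) = -3 + 5 = 2)
o = -8 (o = -2 - 6 = -8)
r(U) = -384 (r(U) = 128*(-5 + 2) = 128*(-3) = -384)
r(b(2, -2))*o = -384*(-8) = 3072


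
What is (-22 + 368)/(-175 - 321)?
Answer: -173/248 ≈ -0.69758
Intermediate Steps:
(-22 + 368)/(-175 - 321) = 346/(-496) = 346*(-1/496) = -173/248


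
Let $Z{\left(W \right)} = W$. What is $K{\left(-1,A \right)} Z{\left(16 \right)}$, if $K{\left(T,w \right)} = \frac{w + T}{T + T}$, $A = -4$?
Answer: $40$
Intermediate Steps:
$K{\left(T,w \right)} = \frac{T + w}{2 T}$
$K{\left(-1,A \right)} Z{\left(16 \right)} = \frac{-1 - 4}{2 \left(-1\right)} 16 = \frac{1}{2} \left(-1\right) \left(-5\right) 16 = \frac{5}{2} \cdot 16 = 40$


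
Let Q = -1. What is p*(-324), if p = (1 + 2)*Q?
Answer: 972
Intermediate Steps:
p = -3 (p = (1 + 2)*(-1) = 3*(-1) = -3)
p*(-324) = -3*(-324) = 972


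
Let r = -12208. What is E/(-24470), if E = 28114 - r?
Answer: -20161/12235 ≈ -1.6478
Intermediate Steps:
E = 40322 (E = 28114 - 1*(-12208) = 28114 + 12208 = 40322)
E/(-24470) = 40322/(-24470) = 40322*(-1/24470) = -20161/12235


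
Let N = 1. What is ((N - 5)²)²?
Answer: 256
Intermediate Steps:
((N - 5)²)² = ((1 - 5)²)² = ((-4)²)² = 16² = 256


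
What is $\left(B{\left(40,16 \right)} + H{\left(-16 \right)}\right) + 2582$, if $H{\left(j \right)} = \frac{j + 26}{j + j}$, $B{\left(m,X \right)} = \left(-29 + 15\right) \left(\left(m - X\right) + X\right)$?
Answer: $\frac{32347}{16} \approx 2021.7$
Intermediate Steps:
$B{\left(m,X \right)} = - 14 m$
$H{\left(j \right)} = \frac{26 + j}{2 j}$
$\left(B{\left(40,16 \right)} + H{\left(-16 \right)}\right) + 2582 = \left(\left(-14\right) 40 + \frac{26 - 16}{2 \left(-16\right)}\right) + 2582 = \left(-560 + \frac{1}{2} \left(- \frac{1}{16}\right) 10\right) + 2582 = \left(-560 - \frac{5}{16}\right) + 2582 = - \frac{8965}{16} + 2582 = \frac{32347}{16}$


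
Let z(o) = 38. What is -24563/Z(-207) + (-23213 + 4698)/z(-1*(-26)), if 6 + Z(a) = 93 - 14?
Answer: -2284989/2774 ≈ -823.72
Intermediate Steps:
Z(a) = 73 (Z(a) = -6 + (93 - 14) = -6 + 79 = 73)
-24563/Z(-207) + (-23213 + 4698)/z(-1*(-26)) = -24563/73 + (-23213 + 4698)/38 = -24563*1/73 - 18515*1/38 = -24563/73 - 18515/38 = -2284989/2774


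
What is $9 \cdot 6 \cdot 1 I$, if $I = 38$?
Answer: $2052$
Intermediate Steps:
$9 \cdot 6 \cdot 1 I = 9 \cdot 6 \cdot 1 \cdot 38 = 9 \cdot 6 \cdot 38 = 54 \cdot 38 = 2052$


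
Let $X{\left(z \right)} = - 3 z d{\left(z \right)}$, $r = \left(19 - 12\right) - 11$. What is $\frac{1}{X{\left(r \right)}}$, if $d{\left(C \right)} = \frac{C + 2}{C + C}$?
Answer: $\frac{1}{3} \approx 0.33333$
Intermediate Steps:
$r = -4$ ($r = 7 - 11 = -4$)
$d{\left(C \right)} = \frac{2 + C}{2 C}$
$X{\left(z \right)} = -3 - \frac{3 z}{2}$ ($X{\left(z \right)} = - 3 z \frac{2 + z}{2 z} = -3 - \frac{3 z}{2}$)
$\frac{1}{X{\left(r \right)}} = \frac{1}{-3 - -6} = \frac{1}{-3 + 6} = \frac{1}{3}$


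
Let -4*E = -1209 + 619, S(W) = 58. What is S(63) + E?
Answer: 411/2 ≈ 205.50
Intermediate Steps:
E = 295/2 (E = -(-1209 + 619)/4 = -¼*(-590) = 295/2 ≈ 147.50)
S(63) + E = 58 + 295/2 = 411/2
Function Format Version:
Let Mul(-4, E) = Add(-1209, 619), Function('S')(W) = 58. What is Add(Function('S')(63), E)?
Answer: Rational(411, 2) ≈ 205.50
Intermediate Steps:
E = Rational(295, 2) (E = Mul(Rational(-1, 4), Add(-1209, 619)) = Mul(Rational(-1, 4), -590) = Rational(295, 2) ≈ 147.50)
Add(Function('S')(63), E) = Add(58, Rational(295, 2)) = Rational(411, 2)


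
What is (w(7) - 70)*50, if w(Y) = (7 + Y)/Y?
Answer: -3400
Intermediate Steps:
w(Y) = (7 + Y)/Y
(w(7) - 70)*50 = ((7 + 7)/7 - 70)*50 = ((1/7)*14 - 70)*50 = (2 - 70)*50 = -68*50 = -3400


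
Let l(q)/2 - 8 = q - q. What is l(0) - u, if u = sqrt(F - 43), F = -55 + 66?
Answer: 16 - 4*I*sqrt(2) ≈ 16.0 - 5.6569*I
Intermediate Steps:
F = 11
l(q) = 16 (l(q) = 16 + 2*(q - q) = 16 + 2*0 = 16 + 0 = 16)
u = 4*I*sqrt(2) (u = sqrt(11 - 43) = sqrt(-32) = 4*I*sqrt(2) ≈ 5.6569*I)
l(0) - u = 16 - 4*I*sqrt(2)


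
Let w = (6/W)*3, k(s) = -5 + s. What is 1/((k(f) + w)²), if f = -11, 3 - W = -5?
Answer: 16/3025 ≈ 0.0052893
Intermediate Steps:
W = 8 (W = 3 - 1*(-5) = 3 + 5 = 8)
w = 9/4 (w = (6/8)*3 = (6*(⅛))*3 = (¾)*3 = 9/4 ≈ 2.2500)
1/((k(f) + w)²) = 1/(((-5 - 11) + 9/4)²) = 1/((-16 + 9/4)²) = 1/((-55/4)²) = 1/(3025/16) = 16/3025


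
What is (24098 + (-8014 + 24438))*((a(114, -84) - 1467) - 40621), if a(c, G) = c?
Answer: -1700870428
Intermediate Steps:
(24098 + (-8014 + 24438))*((a(114, -84) - 1467) - 40621) = (24098 + (-8014 + 24438))*((114 - 1467) - 40621) = (24098 + 16424)*(-1353 - 40621) = 40522*(-41974) = -1700870428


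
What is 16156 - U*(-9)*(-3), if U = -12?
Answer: 16480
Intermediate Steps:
16156 - U*(-9)*(-3) = 16156 - (-12*(-9))*(-3) = 16156 - 108*(-3) = 16156 - 1*(-324) = 16156 + 324 = 16480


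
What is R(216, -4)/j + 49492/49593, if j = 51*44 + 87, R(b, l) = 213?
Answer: 4664043/4281529 ≈ 1.0893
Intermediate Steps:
j = 2331 (j = 2244 + 87 = 2331)
R(216, -4)/j + 49492/49593 = 213/2331 + 49492/49593 = 213*(1/2331) + 49492*(1/49593) = 71/777 + 49492/49593 = 4664043/4281529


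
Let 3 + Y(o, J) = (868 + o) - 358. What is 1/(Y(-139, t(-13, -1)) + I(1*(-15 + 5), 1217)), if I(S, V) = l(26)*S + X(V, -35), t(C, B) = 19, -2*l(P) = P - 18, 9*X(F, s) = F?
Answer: 9/4889 ≈ 0.0018409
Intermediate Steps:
X(F, s) = F/9
l(P) = 9 - P/2 (l(P) = -(P - 18)/2 = -(-18 + P)/2 = 9 - P/2)
Y(o, J) = 507 + o (Y(o, J) = -3 + ((868 + o) - 358) = -3 + (510 + o) = 507 + o)
I(S, V) = -4*S + V/9 (I(S, V) = (9 - ½*26)*S + V/9 = (9 - 13)*S + V/9 = -4*S + V/9)
1/(Y(-139, t(-13, -1)) + I(1*(-15 + 5), 1217)) = 1/((507 - 139) + (-4*(-15 + 5) + (⅑)*1217)) = 1/(368 + (-4*(-10) + 1217/9)) = 1/(368 + (40 + 1217/9)) = 1/(368 + 1577/9) = 1/(4889/9) = 9/4889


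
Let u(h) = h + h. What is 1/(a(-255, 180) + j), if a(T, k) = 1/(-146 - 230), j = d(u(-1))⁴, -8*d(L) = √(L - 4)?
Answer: 48128/295 ≈ 163.15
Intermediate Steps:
u(h) = 2*h
d(L) = -√(-4 + L)/8 (d(L) = -√(L - 4)/8 = -√(-4 + L)/8)
j = 9/1024 (j = (-√(-4 + 2*(-1))/8)⁴ = (-√(-4 - 2)/8)⁴ = (-I*√6/8)⁴ = 9/1024 ≈ 0.0087891)
a(T, k) = -1/376 (a(T, k) = 1/(-376) = -1/376)
1/(a(-255, 180) + j) = 1/(-1/376 + 9/1024) = 1/(295/48128) = 48128/295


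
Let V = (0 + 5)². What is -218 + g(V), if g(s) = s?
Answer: -193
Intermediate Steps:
V = 25 (V = 5² = 25)
-218 + g(V) = -218 + 25 = -193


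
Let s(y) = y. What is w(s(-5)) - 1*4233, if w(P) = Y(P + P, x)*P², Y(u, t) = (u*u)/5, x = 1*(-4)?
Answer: -3733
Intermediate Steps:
x = -4
Y(u, t) = u²/5 (Y(u, t) = u²*(⅕) = u²/5)
w(P) = 4*P⁴/5 (w(P) = ((P + P)²/5)*P² = ((2*P)²/5)*P² = ((4*P²)/5)*P² = (4*P²/5)*P² = 4*P⁴/5)
w(s(-5)) - 1*4233 = (⅘)*(-5)⁴ - 1*4233 = (⅘)*625 - 4233 = 500 - 4233 = -3733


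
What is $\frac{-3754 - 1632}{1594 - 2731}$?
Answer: $\frac{5386}{1137} \approx 4.737$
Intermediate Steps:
$\frac{-3754 - 1632}{1594 - 2731} = - \frac{5386}{-1137} = \left(-5386\right) \left(- \frac{1}{1137}\right) = \frac{5386}{1137}$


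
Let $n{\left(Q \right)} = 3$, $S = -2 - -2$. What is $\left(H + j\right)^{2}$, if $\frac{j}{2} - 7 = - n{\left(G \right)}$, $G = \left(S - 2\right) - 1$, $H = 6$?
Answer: $196$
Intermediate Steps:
$S = 0$ ($S = -2 + 2 = 0$)
$G = -3$ ($G = \left(0 - 2\right) - 1 = -2 - 1 = -3$)
$j = 8$ ($j = 14 + 2 \left(\left(-1\right) 3\right) = 14 + 2 \left(-3\right) = 14 - 6 = 8$)
$\left(H + j\right)^{2} = \left(6 + 8\right)^{2} = 14^{2} = 196$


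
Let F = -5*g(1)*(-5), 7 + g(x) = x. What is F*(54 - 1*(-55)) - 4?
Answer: -16354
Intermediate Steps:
g(x) = -7 + x
F = -150 (F = -5*(-7 + 1)*(-5) = -5*(-6)*(-5) = 30*(-5) = -150)
F*(54 - 1*(-55)) - 4 = -150*(54 - 1*(-55)) - 4 = -150*(54 + 55) - 4 = -150*109 - 4 = -16350 - 4 = -16354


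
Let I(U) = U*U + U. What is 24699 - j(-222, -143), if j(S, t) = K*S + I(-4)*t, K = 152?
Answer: 60159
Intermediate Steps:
I(U) = U + U**2 (I(U) = U**2 + U = U + U**2)
j(S, t) = 12*t + 152*S (j(S, t) = 152*S + (-4*(1 - 4))*t = 152*S + (-4*(-3))*t = 152*S + 12*t = 12*t + 152*S)
24699 - j(-222, -143) = 24699 - (12*(-143) + 152*(-222)) = 24699 - (-1716 - 33744) = 24699 - 1*(-35460) = 24699 + 35460 = 60159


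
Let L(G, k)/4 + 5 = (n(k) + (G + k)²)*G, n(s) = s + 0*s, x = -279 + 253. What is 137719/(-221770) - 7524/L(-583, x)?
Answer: -496259952176/799142539865 ≈ -0.62099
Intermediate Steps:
x = -26
n(s) = s (n(s) = s + 0 = s)
L(G, k) = -20 + 4*G*(k + (G + k)²) (L(G, k) = -20 + 4*((k + (G + k)²)*G) = -20 + 4*(G*(k + (G + k)²)) = -20 + 4*G*(k + (G + k)²))
137719/(-221770) - 7524/L(-583, x) = 137719/(-221770) - 7524/(-20 + 4*(-583)*(-26) + 4*(-583)*(-583 - 26)²) = 137719*(-1/221770) - 7524/(-20 + 60632 + 4*(-583)*(-609)²) = -137719/221770 - 7524/(-20 + 60632 + 4*(-583)*370881) = -137719/221770 - 7524/(-20 + 60632 - 864894492) = -137719/221770 - 7524/(-864833880) = -137719/221770 - 7524*(-1/864833880) = -137719/221770 + 627/72069490 = -496259952176/799142539865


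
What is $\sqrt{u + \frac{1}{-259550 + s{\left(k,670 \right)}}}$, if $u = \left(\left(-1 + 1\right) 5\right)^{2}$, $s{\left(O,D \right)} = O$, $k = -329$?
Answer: $\frac{i \sqrt{259879}}{259879} \approx 0.0019616 i$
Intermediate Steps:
$u = 0$ ($u = \left(0 \cdot 5\right)^{2} = 0^{2} = 0$)
$\sqrt{u + \frac{1}{-259550 + s{\left(k,670 \right)}}} = \sqrt{0 + \frac{1}{-259550 - 329}} = \sqrt{0 + \frac{1}{-259879}} = \sqrt{0 - \frac{1}{259879}} = \sqrt{- \frac{1}{259879}} = \frac{i \sqrt{259879}}{259879}$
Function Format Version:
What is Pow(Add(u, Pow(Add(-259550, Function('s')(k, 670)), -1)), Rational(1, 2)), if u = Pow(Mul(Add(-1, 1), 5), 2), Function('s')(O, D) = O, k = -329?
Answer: Mul(Rational(1, 259879), I, Pow(259879, Rational(1, 2))) ≈ Mul(0.0019616, I)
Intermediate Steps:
u = 0 (u = Pow(Mul(0, 5), 2) = Pow(0, 2) = 0)
Pow(Add(u, Pow(Add(-259550, Function('s')(k, 670)), -1)), Rational(1, 2)) = Pow(Add(0, Pow(Add(-259550, -329), -1)), Rational(1, 2)) = Pow(Add(0, Pow(-259879, -1)), Rational(1, 2)) = Pow(Add(0, Rational(-1, 259879)), Rational(1, 2)) = Pow(Rational(-1, 259879), Rational(1, 2)) = Mul(Rational(1, 259879), I, Pow(259879, Rational(1, 2)))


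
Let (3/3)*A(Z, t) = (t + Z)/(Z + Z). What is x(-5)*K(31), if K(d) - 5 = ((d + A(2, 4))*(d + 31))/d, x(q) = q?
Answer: -350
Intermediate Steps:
A(Z, t) = (Z + t)/(2*Z) (A(Z, t) = (t + Z)/(Z + Z) = (Z + t)/((2*Z)) = (Z + t)*(1/(2*Z)) = (Z + t)/(2*Z))
K(d) = 5 + (31 + d)*(3/2 + d)/d (K(d) = 5 + ((d + (½)*(2 + 4)/2)*(d + 31))/d = 5 + ((d + (½)*(½)*6)*(31 + d))/d = 5 + ((d + 3/2)*(31 + d))/d = 5 + ((3/2 + d)*(31 + d))/d = 5 + ((31 + d)*(3/2 + d))/d = 5 + (31 + d)*(3/2 + d)/d)
x(-5)*K(31) = -5*(75/2 + 31 + (93/2)/31) = -5*(75/2 + 31 + (93/2)*(1/31)) = -5*(75/2 + 31 + 3/2) = -5*70 = -350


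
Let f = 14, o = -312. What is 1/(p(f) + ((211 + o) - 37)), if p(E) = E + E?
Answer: -1/110 ≈ -0.0090909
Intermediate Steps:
p(E) = 2*E
1/(p(f) + ((211 + o) - 37)) = 1/(2*14 + ((211 - 312) - 37)) = 1/(28 + (-101 - 37)) = 1/(28 - 138) = 1/(-110) = -1/110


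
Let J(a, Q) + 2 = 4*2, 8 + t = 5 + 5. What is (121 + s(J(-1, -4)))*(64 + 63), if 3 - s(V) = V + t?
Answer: 14732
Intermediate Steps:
t = 2 (t = -8 + (5 + 5) = -8 + 10 = 2)
J(a, Q) = 6 (J(a, Q) = -2 + 4*2 = -2 + 8 = 6)
s(V) = 1 - V (s(V) = 3 - (V + 2) = 3 - (2 + V) = 3 + (-2 - V) = 1 - V)
(121 + s(J(-1, -4)))*(64 + 63) = (121 + (1 - 1*6))*(64 + 63) = (121 + (1 - 6))*127 = (121 - 5)*127 = 116*127 = 14732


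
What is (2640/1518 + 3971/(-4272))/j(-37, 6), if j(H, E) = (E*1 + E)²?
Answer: 79547/14148864 ≈ 0.0056221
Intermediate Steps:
j(H, E) = 4*E² (j(H, E) = (E + E)² = (2*E)² = 4*E²)
(2640/1518 + 3971/(-4272))/j(-37, 6) = (2640/1518 + 3971/(-4272))/((4*6²)) = (2640*(1/1518) + 3971*(-1/4272))/((4*36)) = (40/23 - 3971/4272)/144 = (79547/98256)*(1/144) = 79547/14148864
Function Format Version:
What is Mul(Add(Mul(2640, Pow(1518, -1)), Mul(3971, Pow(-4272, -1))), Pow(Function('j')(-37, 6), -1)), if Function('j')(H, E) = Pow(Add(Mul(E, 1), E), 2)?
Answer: Rational(79547, 14148864) ≈ 0.0056221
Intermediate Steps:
Function('j')(H, E) = Mul(4, Pow(E, 2)) (Function('j')(H, E) = Pow(Add(E, E), 2) = Pow(Mul(2, E), 2) = Mul(4, Pow(E, 2)))
Mul(Add(Mul(2640, Pow(1518, -1)), Mul(3971, Pow(-4272, -1))), Pow(Function('j')(-37, 6), -1)) = Mul(Add(Mul(2640, Pow(1518, -1)), Mul(3971, Pow(-4272, -1))), Pow(Mul(4, Pow(6, 2)), -1)) = Mul(Add(Mul(2640, Rational(1, 1518)), Mul(3971, Rational(-1, 4272))), Pow(Mul(4, 36), -1)) = Mul(Add(Rational(40, 23), Rational(-3971, 4272)), Pow(144, -1)) = Mul(Rational(79547, 98256), Rational(1, 144)) = Rational(79547, 14148864)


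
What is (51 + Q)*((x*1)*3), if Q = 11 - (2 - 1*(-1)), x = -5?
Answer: -885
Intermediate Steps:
Q = 8 (Q = 11 - (2 + 1) = 11 - 1*3 = 11 - 3 = 8)
(51 + Q)*((x*1)*3) = (51 + 8)*(-5*1*3) = 59*(-5*3) = 59*(-15) = -885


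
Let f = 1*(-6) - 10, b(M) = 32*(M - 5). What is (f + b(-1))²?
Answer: 43264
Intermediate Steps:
b(M) = -160 + 32*M (b(M) = 32*(-5 + M) = -160 + 32*M)
f = -16 (f = -6 - 10 = -16)
(f + b(-1))² = (-16 + (-160 + 32*(-1)))² = (-16 + (-160 - 32))² = (-16 - 192)² = (-208)² = 43264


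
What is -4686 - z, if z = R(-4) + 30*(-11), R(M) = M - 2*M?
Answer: -4360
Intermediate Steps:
R(M) = -M
z = -326 (z = -1*(-4) + 30*(-11) = 4 - 330 = -326)
-4686 - z = -4686 - 1*(-326) = -4686 + 326 = -4360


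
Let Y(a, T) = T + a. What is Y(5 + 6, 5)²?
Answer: 256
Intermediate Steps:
Y(5 + 6, 5)² = (5 + (5 + 6))² = (5 + 11)² = 16² = 256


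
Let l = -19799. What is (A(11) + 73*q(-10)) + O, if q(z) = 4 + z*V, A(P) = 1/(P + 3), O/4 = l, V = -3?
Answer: -1073995/14 ≈ -76714.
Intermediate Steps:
O = -79196 (O = 4*(-19799) = -79196)
A(P) = 1/(3 + P)
q(z) = 4 - 3*z (q(z) = 4 + z*(-3) = 4 - 3*z)
(A(11) + 73*q(-10)) + O = (1/(3 + 11) + 73*(4 - 3*(-10))) - 79196 = (1/14 + 73*(4 + 30)) - 79196 = (1/14 + 73*34) - 79196 = (1/14 + 2482) - 79196 = 34749/14 - 79196 = -1073995/14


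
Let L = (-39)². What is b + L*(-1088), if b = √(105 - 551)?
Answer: -1654848 + I*√446 ≈ -1.6548e+6 + 21.119*I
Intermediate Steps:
b = I*√446 (b = √(-446) = I*√446 ≈ 21.119*I)
L = 1521
b + L*(-1088) = I*√446 + 1521*(-1088) = I*√446 - 1654848 = -1654848 + I*√446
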